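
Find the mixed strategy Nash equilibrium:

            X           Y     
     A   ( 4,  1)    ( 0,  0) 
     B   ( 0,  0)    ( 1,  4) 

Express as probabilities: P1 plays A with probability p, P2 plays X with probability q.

p = 0.8, q = 0.2

Work:
Find probabilities that make opponent indifferent:
P2 chooses q to make P1 indifferent between A and B
P1 chooses p to make P2 indifferent between X and Y
Mixed NE: P1 plays (A: 0.8, B: 0.2), P2 plays (X: 0.2, Y: 0.8)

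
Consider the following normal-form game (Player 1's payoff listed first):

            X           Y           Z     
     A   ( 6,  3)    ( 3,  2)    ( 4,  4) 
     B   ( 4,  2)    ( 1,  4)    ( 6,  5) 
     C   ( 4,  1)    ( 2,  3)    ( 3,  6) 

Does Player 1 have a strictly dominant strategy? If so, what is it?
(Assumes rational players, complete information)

No strictly dominant strategy exists for Player 1

Work:
A strategy strictly dominates another if it gives a strictly higher payoff against every opponent action. Compare each pair of P1's strategies column-by-column:
  A vs B: [6 vs 4, 3 vs 1, 4 vs 6] → A does not strictly dominate B (column Z: 4 ≤ 6)
  A vs C: [6 vs 4, 3 vs 2, 4 vs 3] → A strictly dominates C
  B vs A: [4 vs 6, 1 vs 3, 6 vs 4] → B does not strictly dominate A (column X: 4 ≤ 6)
  B vs C: [4 vs 4, 1 vs 2, 6 vs 3] → B does not strictly dominate C (column X: 4 ≤ 4)
  C vs A: [4 vs 6, 2 vs 3, 3 vs 4] → C does not strictly dominate A (column X: 4 ≤ 6)
  C vs B: [4 vs 4, 2 vs 1, 3 vs 6] → C does not strictly dominate B (column X: 4 ≤ 4)
No single strategy strictly dominates all others → no strictly dominant strategy.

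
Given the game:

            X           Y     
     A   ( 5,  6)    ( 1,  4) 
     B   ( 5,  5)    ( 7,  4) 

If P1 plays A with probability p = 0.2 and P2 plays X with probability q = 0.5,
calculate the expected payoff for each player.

E[P1] = 5.4, E[P2] = 4.6

Work:
E[P1] = p·q·π₁(A,X) + p·(1-q)·π₁(A,Y) + (1-p)·q·π₁(B,X) + (1-p)·(1-q)·π₁(B,Y)
= 0.2·0.5·5 + 0.2·0.5·1 + 0.8·0.5·5 + 0.8·0.5·7
= 5.4

E[P2] = 4.6 (similar calculation)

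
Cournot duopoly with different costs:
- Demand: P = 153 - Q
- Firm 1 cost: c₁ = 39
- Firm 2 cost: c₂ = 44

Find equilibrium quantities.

q₁* = 39.67, q₂* = 34.67

Work:
Reaction: q₁ = (153 - 39 - q₂)/2
Reaction: q₂ = (153 - 44 - q₁)/2
Solve simultaneously:
q₁* = (153 - 2×39 + 44)/3 = 39.67
q₂* = (153 - 2×44 + 39)/3 = 34.67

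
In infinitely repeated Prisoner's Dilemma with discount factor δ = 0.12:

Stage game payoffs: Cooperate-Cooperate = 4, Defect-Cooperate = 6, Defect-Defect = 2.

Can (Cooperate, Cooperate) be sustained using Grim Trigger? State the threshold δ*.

δ* = 0.5; since δ = 0.12 < 0.5, cooperation cannot be sustained

Work:
For Grim Trigger:
Cooperate forever: 4/(1-δ)
Defect then punished: 6 + 2·δ/(1-δ)
Need: 4/(1-δ) ≥ 6 + 2·δ/(1-δ)
Solving: δ ≥ (T-R)/(T-P) = (6-4)/(6-2) = 0.5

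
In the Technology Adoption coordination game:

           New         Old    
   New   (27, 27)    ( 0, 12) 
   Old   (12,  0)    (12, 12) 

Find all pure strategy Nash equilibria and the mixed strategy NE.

Pure NE: (New, New) and (Old, Old); Mixed NE: p = 0.4444, q = 0.4444

Work:
Check pure NE:
(New, New): (27, 27) - no unilateral deviation beneficial
(Old, Old): (12, 12) - no unilateral deviation beneficial
Mixed NE: P1 plays New with p = 0.4444, P2 plays New with q = 0.4444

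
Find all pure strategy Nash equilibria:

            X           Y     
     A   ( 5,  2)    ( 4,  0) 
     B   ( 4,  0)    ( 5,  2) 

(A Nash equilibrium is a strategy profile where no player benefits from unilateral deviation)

Nash equilibrium: (A, X), (B, Y)

Work:
Best responses:
  P1 vs X: payoffs [5, 4] → best response A (payoff 5)
  P1 vs Y: payoffs [4, 5] → best response B (payoff 5)
  P2 vs A: payoffs [2, 0] → best response X (payoff 2)
  P2 vs B: payoffs [0, 2] → best response Y (payoff 2)
Mutual best responses: (A,X), (B,Y) → Nash equilibria.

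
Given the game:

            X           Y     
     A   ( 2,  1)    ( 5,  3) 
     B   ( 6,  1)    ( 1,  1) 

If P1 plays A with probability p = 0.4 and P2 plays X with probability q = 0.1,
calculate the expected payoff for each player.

E[P1] = 2.78, E[P2] = 1.72

Work:
E[P1] = p·q·π₁(A,X) + p·(1-q)·π₁(A,Y) + (1-p)·q·π₁(B,X) + (1-p)·(1-q)·π₁(B,Y)
= 0.4·0.1·2 + 0.4·0.9·5 + 0.6·0.1·6 + 0.6·0.9·1
= 2.78

E[P2] = 1.72 (similar calculation)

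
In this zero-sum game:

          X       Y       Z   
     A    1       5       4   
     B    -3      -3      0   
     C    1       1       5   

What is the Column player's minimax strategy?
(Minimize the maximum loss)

Column should play X, value = 1

Work:
Column player minimizes Row's maximum payoff:
Column X: max payoff to Row = 1
Column Y: max payoff to Row = 5
Column Z: max payoff to Row = 5
Minimum is 1, achieved by column X.
Minimax strategy: X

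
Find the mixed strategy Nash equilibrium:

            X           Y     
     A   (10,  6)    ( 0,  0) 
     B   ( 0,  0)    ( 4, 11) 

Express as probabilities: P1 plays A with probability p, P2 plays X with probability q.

p = 0.6471, q = 0.2857

Work:
Find probabilities that make opponent indifferent:
P2 chooses q to make P1 indifferent between A and B
P1 chooses p to make P2 indifferent between X and Y
Mixed NE: P1 plays (A: 0.6471, B: 0.3529), P2 plays (X: 0.2857, Y: 0.7143)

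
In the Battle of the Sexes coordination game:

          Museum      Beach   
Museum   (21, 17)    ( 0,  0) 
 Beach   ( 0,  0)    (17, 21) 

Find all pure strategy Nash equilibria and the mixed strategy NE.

Pure NE: (Museum, Museum) and (Beach, Beach); Mixed NE: p = 0.5526, q = 0.4474

Work:
Check pure NE:
(Museum, Museum): (21, 17) - no unilateral deviation beneficial
(Beach, Beach): (17, 21) - no unilateral deviation beneficial
Mixed NE: P1 plays Museum with p = 0.5526, P2 plays Museum with q = 0.4474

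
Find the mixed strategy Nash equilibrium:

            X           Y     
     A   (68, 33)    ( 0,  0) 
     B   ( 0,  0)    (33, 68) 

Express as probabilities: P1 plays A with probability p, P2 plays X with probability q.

p = 0.6733, q = 0.3267

Work:
Find probabilities that make opponent indifferent:
P2 chooses q to make P1 indifferent between A and B
P1 chooses p to make P2 indifferent between X and Y
Mixed NE: P1 plays (A: 0.6733, B: 0.3267), P2 plays (X: 0.3267, Y: 0.6733)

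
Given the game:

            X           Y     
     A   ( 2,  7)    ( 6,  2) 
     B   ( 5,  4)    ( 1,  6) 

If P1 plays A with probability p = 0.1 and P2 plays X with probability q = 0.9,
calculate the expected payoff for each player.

E[P1] = 4.38, E[P2] = 4.43

Work:
E[P1] = p·q·π₁(A,X) + p·(1-q)·π₁(A,Y) + (1-p)·q·π₁(B,X) + (1-p)·(1-q)·π₁(B,Y)
= 0.1·0.9·2 + 0.1·0.1·6 + 0.9·0.9·5 + 0.9·0.1·1
= 4.38

E[P2] = 4.43 (similar calculation)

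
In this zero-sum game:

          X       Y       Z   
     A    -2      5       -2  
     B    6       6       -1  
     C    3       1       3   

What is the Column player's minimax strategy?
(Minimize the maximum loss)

Column should play Z, value = 3

Work:
Column player minimizes Row's maximum payoff:
Column X: max payoff to Row = 6
Column Y: max payoff to Row = 6
Column Z: max payoff to Row = 3
Minimum is 3, achieved by column Z.
Minimax strategy: Z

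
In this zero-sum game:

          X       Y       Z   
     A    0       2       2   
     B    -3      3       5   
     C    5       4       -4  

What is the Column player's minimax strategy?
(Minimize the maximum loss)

Column should play Y, value = 4

Work:
Column player minimizes Row's maximum payoff:
Column X: max payoff to Row = 5
Column Y: max payoff to Row = 4
Column Z: max payoff to Row = 5
Minimum is 4, achieved by column Y.
Minimax strategy: Y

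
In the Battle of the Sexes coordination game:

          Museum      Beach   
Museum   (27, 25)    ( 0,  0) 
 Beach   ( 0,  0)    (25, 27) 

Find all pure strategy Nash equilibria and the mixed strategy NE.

Pure NE: (Museum, Museum) and (Beach, Beach); Mixed NE: p = 0.5192, q = 0.4808

Work:
Check pure NE:
(Museum, Museum): (27, 25) - no unilateral deviation beneficial
(Beach, Beach): (25, 27) - no unilateral deviation beneficial
Mixed NE: P1 plays Museum with p = 0.5192, P2 plays Museum with q = 0.4808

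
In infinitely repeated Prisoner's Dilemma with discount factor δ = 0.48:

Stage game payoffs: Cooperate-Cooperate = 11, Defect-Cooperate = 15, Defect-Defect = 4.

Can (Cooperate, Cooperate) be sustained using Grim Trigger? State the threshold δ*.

δ* = 0.3636; since δ = 0.48 ≥ 0.3636, cooperation can be sustained

Work:
For Grim Trigger:
Cooperate forever: 11/(1-δ)
Defect then punished: 15 + 4·δ/(1-δ)
Need: 11/(1-δ) ≥ 15 + 4·δ/(1-δ)
Solving: δ ≥ (T-R)/(T-P) = (15-11)/(15-4) = 0.3636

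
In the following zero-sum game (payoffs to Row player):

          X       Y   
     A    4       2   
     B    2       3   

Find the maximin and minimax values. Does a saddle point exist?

Maximin = 2, Minimax = 3, Saddle: False

Work:
Row minimums: [2, 2] → maximin = 2
Column maximums: [4, 3] → minimax = 3
No saddle point (maximin ≠ minimax). Mixed strategy needed.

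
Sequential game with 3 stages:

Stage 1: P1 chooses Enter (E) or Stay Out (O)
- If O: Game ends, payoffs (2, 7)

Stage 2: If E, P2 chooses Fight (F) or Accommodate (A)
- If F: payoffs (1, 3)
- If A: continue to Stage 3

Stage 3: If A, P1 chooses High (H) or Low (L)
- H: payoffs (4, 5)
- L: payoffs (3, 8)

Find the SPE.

SPE: (E, A, H); Outcome (4, 5)

Work:
Stage 3: P1 chooses H (4 vs 3)
Stage 2: P2: F->3, A->5 (anticipating H). Choose A
Stage 1: P1: O->2, E->4 (anticipating A, H). Choose E
SPE path: E -> A -> H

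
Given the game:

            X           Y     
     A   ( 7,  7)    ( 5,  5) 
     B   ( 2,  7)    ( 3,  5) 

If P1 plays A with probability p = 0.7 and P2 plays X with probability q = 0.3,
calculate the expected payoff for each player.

E[P1] = 4.73, E[P2] = 5.6

Work:
E[P1] = p·q·π₁(A,X) + p·(1-q)·π₁(A,Y) + (1-p)·q·π₁(B,X) + (1-p)·(1-q)·π₁(B,Y)
= 0.7·0.3·7 + 0.7·0.7·5 + 0.3·0.3·2 + 0.3·0.7·3
= 4.73

E[P2] = 5.6 (similar calculation)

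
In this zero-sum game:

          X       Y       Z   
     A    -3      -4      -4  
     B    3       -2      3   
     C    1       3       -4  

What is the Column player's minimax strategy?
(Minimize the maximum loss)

Column should play X or Y or Z (all achieve the minimum), value = 3

Work:
Column player minimizes Row's maximum payoff:
Column X: max payoff to Row = 3
Column Y: max payoff to Row = 3
Column Z: max payoff to Row = 3
Minimum is 3, achieved by columns X, Y, Z (tied).
Each of X or Y or Z is a minimax strategy.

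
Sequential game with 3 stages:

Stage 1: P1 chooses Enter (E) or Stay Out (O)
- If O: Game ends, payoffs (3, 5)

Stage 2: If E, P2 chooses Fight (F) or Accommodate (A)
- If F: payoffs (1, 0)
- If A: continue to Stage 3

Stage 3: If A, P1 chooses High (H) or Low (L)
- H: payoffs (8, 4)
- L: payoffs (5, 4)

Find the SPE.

SPE: (E, A, H); Outcome (8, 4)

Work:
Stage 3: P1 chooses H (8 vs 5)
Stage 2: P2: F->0, A->4 (anticipating H). Choose A
Stage 1: P1: O->3, E->8 (anticipating A, H). Choose E
SPE path: E -> A -> H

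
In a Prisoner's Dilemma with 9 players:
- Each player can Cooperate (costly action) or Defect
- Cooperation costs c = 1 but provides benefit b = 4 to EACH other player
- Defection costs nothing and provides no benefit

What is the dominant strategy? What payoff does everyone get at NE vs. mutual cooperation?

Dominant: Defect; NE payoff = 0; Coop payoff = 31

Work:
Defect dominates (saves cost c = 1, benefit to others is external)
NE: All defect → everyone gets 0
If all cooperate: each receives (8)×4 - 1 = 31
Social dilemma: 31 > 0 but NE gives 0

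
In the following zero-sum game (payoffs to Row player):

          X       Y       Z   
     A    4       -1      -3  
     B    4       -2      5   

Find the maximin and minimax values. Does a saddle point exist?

Maximin = -2, Minimax = -1, Saddle: False

Work:
Row minimums: [-3, -2] → maximin = -2
Column maximums: [4, -1, 5] → minimax = -1
No saddle point (maximin ≠ minimax). Mixed strategy needed.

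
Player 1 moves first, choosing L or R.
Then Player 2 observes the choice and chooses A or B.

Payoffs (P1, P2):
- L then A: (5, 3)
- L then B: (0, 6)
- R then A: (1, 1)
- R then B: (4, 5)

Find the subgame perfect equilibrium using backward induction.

P1 plays R, P2 plays B after L and B after R; Payoff (4, 5)

Work:
Backward induction:
After L: P2 chooses B → P1 gets 0
After R: P2 chooses B → P1 gets 4
P1 chooses R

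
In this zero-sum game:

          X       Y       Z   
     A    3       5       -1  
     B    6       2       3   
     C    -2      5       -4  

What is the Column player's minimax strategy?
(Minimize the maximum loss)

Column should play Z, value = 3

Work:
Column player minimizes Row's maximum payoff:
Column X: max payoff to Row = 6
Column Y: max payoff to Row = 5
Column Z: max payoff to Row = 3
Minimum is 3, achieved by column Z.
Minimax strategy: Z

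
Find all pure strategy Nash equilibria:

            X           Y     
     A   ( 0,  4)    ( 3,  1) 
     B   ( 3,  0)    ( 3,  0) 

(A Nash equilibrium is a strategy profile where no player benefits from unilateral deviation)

Nash equilibrium: (B, X), (B, Y)

Work:
Best responses:
  P1 vs X: payoffs [0, 3] → best response B (payoff 3)
  P1 vs Y: payoffs [3, 3] → best response A/B (payoff 3)
  P2 vs A: payoffs [4, 1] → best response X (payoff 4)
  P2 vs B: payoffs [0, 0] → best response X/Y (payoff 0)
Mutual best responses: (B,X), (B,Y) → Nash equilibria.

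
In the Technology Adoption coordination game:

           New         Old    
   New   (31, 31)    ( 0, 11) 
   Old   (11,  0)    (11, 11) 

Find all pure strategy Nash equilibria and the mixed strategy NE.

Pure NE: (New, New) and (Old, Old); Mixed NE: p = 0.3548, q = 0.3548

Work:
Check pure NE:
(New, New): (31, 31) - no unilateral deviation beneficial
(Old, Old): (11, 11) - no unilateral deviation beneficial
Mixed NE: P1 plays New with p = 0.3548, P2 plays New with q = 0.3548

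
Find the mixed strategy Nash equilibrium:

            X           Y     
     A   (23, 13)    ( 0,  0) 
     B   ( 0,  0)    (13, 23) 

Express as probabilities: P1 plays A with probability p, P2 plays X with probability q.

p = 0.6389, q = 0.3611

Work:
Find probabilities that make opponent indifferent:
P2 chooses q to make P1 indifferent between A and B
P1 chooses p to make P2 indifferent between X and Y
Mixed NE: P1 plays (A: 0.6389, B: 0.3611), P2 plays (X: 0.3611, Y: 0.6389)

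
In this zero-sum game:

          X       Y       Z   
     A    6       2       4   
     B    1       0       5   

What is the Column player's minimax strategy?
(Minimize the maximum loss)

Column should play Y, value = 2

Work:
Column player minimizes Row's maximum payoff:
Column X: max payoff to Row = 6
Column Y: max payoff to Row = 2
Column Z: max payoff to Row = 5
Minimum is 2, achieved by column Y.
Minimax strategy: Y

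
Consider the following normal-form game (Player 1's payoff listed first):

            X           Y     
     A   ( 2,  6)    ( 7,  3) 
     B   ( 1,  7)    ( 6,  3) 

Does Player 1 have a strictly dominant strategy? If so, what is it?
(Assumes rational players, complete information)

Yes, Player 1's strictly dominant strategy is A

Work:
A strategy strictly dominates another if it gives a strictly higher payoff against every opponent action. Compare each pair of P1's strategies column-by-column:
  A vs B: [2 vs 1, 7 vs 6] → A strictly dominates B
  B vs A: [1 vs 2, 6 vs 7] → B does not strictly dominate A (column X: 1 ≤ 2)
A strictly dominates every other strategy → strictly dominant.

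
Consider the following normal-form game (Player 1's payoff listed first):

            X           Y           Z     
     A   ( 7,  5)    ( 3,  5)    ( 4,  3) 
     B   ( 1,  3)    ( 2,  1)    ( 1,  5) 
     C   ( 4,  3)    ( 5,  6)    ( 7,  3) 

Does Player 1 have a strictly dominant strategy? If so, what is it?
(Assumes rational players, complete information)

No strictly dominant strategy exists for Player 1

Work:
A strategy strictly dominates another if it gives a strictly higher payoff against every opponent action. Compare each pair of P1's strategies column-by-column:
  A vs B: [7 vs 1, 3 vs 2, 4 vs 1] → A strictly dominates B
  A vs C: [7 vs 4, 3 vs 5, 4 vs 7] → A does not strictly dominate C (column Y: 3 ≤ 5)
  B vs A: [1 vs 7, 2 vs 3, 1 vs 4] → B does not strictly dominate A (column X: 1 ≤ 7)
  B vs C: [1 vs 4, 2 vs 5, 1 vs 7] → B does not strictly dominate C (column X: 1 ≤ 4)
  C vs A: [4 vs 7, 5 vs 3, 7 vs 4] → C does not strictly dominate A (column X: 4 ≤ 7)
  C vs B: [4 vs 1, 5 vs 2, 7 vs 1] → C strictly dominates B
No single strategy strictly dominates all others → no strictly dominant strategy.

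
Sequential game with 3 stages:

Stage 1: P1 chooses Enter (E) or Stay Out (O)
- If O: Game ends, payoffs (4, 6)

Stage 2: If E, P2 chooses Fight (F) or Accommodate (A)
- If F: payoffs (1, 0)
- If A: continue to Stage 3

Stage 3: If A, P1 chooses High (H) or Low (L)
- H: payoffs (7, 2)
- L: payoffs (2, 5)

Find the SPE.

SPE: (E, A, H); Outcome (7, 2)

Work:
Stage 3: P1 chooses H (7 vs 2)
Stage 2: P2: F->0, A->2 (anticipating H). Choose A
Stage 1: P1: O->4, E->7 (anticipating A, H). Choose E
SPE path: E -> A -> H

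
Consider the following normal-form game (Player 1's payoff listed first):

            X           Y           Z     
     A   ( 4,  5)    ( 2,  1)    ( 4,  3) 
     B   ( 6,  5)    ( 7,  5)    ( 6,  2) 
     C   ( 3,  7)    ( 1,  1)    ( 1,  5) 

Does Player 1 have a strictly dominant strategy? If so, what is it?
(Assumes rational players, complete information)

Yes, Player 1's strictly dominant strategy is B

Work:
A strategy strictly dominates another if it gives a strictly higher payoff against every opponent action. Compare each pair of P1's strategies column-by-column:
  A vs B: [4 vs 6, 2 vs 7, 4 vs 6] → A does not strictly dominate B (column X: 4 ≤ 6)
  A vs C: [4 vs 3, 2 vs 1, 4 vs 1] → A strictly dominates C
  B vs A: [6 vs 4, 7 vs 2, 6 vs 4] → B strictly dominates A
  B vs C: [6 vs 3, 7 vs 1, 6 vs 1] → B strictly dominates C
  C vs A: [3 vs 4, 1 vs 2, 1 vs 4] → C does not strictly dominate A (column X: 3 ≤ 4)
  C vs B: [3 vs 6, 1 vs 7, 1 vs 6] → C does not strictly dominate B (column X: 3 ≤ 6)
B strictly dominates every other strategy → strictly dominant.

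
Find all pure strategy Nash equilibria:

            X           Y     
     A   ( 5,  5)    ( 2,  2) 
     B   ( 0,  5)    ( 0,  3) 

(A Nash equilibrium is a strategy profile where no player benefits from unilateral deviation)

Nash equilibrium: (A, X)

Work:
Best responses:
  P1 vs X: payoffs [5, 0] → best response A (payoff 5)
  P1 vs Y: payoffs [2, 0] → best response A (payoff 2)
  P2 vs A: payoffs [5, 2] → best response X (payoff 5)
  P2 vs B: payoffs [5, 3] → best response X (payoff 5)
Mutual best responses: (A,X) → Nash equilibria.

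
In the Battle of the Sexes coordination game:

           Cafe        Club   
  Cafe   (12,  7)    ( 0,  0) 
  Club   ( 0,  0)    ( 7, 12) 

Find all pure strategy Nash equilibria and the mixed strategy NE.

Pure NE: (Cafe, Cafe) and (Club, Club); Mixed NE: p = 0.6316, q = 0.3684

Work:
Check pure NE:
(Cafe, Cafe): (12, 7) - no unilateral deviation beneficial
(Club, Club): (7, 12) - no unilateral deviation beneficial
Mixed NE: P1 plays Cafe with p = 0.6316, P2 plays Cafe with q = 0.3684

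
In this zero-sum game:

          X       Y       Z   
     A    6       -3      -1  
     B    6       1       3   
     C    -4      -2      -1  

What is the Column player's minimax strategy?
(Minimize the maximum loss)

Column should play Y, value = 1

Work:
Column player minimizes Row's maximum payoff:
Column X: max payoff to Row = 6
Column Y: max payoff to Row = 1
Column Z: max payoff to Row = 3
Minimum is 1, achieved by column Y.
Minimax strategy: Y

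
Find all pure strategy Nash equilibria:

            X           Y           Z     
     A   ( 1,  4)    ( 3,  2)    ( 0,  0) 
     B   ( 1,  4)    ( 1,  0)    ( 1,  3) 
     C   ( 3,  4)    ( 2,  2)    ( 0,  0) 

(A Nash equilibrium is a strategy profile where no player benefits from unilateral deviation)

Nash equilibrium: (C, X)

Work:
Best responses:
  P1 vs X: payoffs [1, 1, 3] → best response C (payoff 3)
  P1 vs Y: payoffs [3, 1, 2] → best response A (payoff 3)
  P1 vs Z: payoffs [0, 1, 0] → best response B (payoff 1)
  P2 vs A: payoffs [4, 2, 0] → best response X (payoff 4)
  P2 vs B: payoffs [4, 0, 3] → best response X (payoff 4)
  P2 vs C: payoffs [4, 2, 0] → best response X (payoff 4)
Mutual best responses: (C,X) → Nash equilibria.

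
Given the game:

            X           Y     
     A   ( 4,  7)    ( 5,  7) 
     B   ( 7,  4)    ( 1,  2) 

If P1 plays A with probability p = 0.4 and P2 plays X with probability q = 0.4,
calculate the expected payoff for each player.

E[P1] = 3.88, E[P2] = 4.48

Work:
E[P1] = p·q·π₁(A,X) + p·(1-q)·π₁(A,Y) + (1-p)·q·π₁(B,X) + (1-p)·(1-q)·π₁(B,Y)
= 0.4·0.4·4 + 0.4·0.6·5 + 0.6·0.4·7 + 0.6·0.6·1
= 3.88

E[P2] = 4.48 (similar calculation)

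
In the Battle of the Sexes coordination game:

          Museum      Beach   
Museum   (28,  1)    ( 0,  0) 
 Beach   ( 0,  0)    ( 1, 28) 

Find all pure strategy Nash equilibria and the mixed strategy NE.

Pure NE: (Museum, Museum) and (Beach, Beach); Mixed NE: p = 0.9655, q = 0.0345

Work:
Check pure NE:
(Museum, Museum): (28, 1) - no unilateral deviation beneficial
(Beach, Beach): (1, 28) - no unilateral deviation beneficial
Mixed NE: P1 plays Museum with p = 0.9655, P2 plays Museum with q = 0.0345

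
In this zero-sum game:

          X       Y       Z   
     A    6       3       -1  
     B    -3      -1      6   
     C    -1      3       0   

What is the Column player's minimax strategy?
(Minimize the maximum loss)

Column should play Y, value = 3

Work:
Column player minimizes Row's maximum payoff:
Column X: max payoff to Row = 6
Column Y: max payoff to Row = 3
Column Z: max payoff to Row = 6
Minimum is 3, achieved by column Y.
Minimax strategy: Y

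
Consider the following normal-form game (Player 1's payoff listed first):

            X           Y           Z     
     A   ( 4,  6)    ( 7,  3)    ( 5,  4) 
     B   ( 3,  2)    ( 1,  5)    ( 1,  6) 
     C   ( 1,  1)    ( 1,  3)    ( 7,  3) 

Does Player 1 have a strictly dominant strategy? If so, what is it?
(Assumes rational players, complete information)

No strictly dominant strategy exists for Player 1

Work:
A strategy strictly dominates another if it gives a strictly higher payoff against every opponent action. Compare each pair of P1's strategies column-by-column:
  A vs B: [4 vs 3, 7 vs 1, 5 vs 1] → A strictly dominates B
  A vs C: [4 vs 1, 7 vs 1, 5 vs 7] → A does not strictly dominate C (column Z: 5 ≤ 7)
  B vs A: [3 vs 4, 1 vs 7, 1 vs 5] → B does not strictly dominate A (column X: 3 ≤ 4)
  B vs C: [3 vs 1, 1 vs 1, 1 vs 7] → B does not strictly dominate C (column Y: 1 ≤ 1)
  C vs A: [1 vs 4, 1 vs 7, 7 vs 5] → C does not strictly dominate A (column X: 1 ≤ 4)
  C vs B: [1 vs 3, 1 vs 1, 7 vs 1] → C does not strictly dominate B (column X: 1 ≤ 3)
No single strategy strictly dominates all others → no strictly dominant strategy.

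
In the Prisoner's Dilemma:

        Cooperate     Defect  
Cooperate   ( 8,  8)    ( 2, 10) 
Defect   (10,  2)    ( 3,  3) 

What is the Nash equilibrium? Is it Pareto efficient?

(Defect, Defect) is NE; not Pareto efficient

Work:
Defect dominates Cooperate for both players:
If P2 cooperates: Defect (10) > Cooperate (8)
If P2 defects: Defect (3) > Cooperate (2)
NE: (Defect, Defect) with payoff (3, 3)
But (Cooperate, Cooperate) = (8, 8) Pareto dominates (3, 3)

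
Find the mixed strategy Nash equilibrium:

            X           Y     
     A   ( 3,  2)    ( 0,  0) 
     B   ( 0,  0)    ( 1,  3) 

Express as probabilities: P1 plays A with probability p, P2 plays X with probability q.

p = 0.6, q = 0.25

Work:
Find probabilities that make opponent indifferent:
P2 chooses q to make P1 indifferent between A and B
P1 chooses p to make P2 indifferent between X and Y
Mixed NE: P1 plays (A: 0.6, B: 0.4), P2 plays (X: 0.25, Y: 0.75)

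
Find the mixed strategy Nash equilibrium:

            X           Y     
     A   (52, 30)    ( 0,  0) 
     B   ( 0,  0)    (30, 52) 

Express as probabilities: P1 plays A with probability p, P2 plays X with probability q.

p = 0.6341, q = 0.3659

Work:
Find probabilities that make opponent indifferent:
P2 chooses q to make P1 indifferent between A and B
P1 chooses p to make P2 indifferent between X and Y
Mixed NE: P1 plays (A: 0.6341, B: 0.3659), P2 plays (X: 0.3659, Y: 0.6341)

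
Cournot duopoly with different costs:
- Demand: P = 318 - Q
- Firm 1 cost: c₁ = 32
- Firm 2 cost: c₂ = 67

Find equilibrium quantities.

q₁* = 107.0, q₂* = 72.0

Work:
Reaction: q₁ = (318 - 32 - q₂)/2
Reaction: q₂ = (318 - 67 - q₁)/2
Solve simultaneously:
q₁* = (318 - 2×32 + 67)/3 = 107.0
q₂* = (318 - 2×67 + 32)/3 = 72.0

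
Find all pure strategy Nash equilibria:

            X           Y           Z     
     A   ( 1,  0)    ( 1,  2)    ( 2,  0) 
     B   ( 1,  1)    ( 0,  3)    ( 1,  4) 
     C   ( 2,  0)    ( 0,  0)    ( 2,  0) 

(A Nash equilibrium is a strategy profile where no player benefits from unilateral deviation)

Nash equilibrium: (A, Y), (C, X), (C, Z)

Work:
Best responses:
  P1 vs X: payoffs [1, 1, 2] → best response C (payoff 2)
  P1 vs Y: payoffs [1, 0, 0] → best response A (payoff 1)
  P1 vs Z: payoffs [2, 1, 2] → best response A/C (payoff 2)
  P2 vs A: payoffs [0, 2, 0] → best response Y (payoff 2)
  P2 vs B: payoffs [1, 3, 4] → best response Z (payoff 4)
  P2 vs C: payoffs [0, 0, 0] → best response X/Y/Z (payoff 0)
Mutual best responses: (A,Y), (C,X), (C,Z) → Nash equilibria.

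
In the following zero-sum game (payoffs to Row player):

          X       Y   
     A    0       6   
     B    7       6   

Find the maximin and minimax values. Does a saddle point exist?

Maximin = 6, Minimax = 6, Saddle: True

Work:
Row minimums: [0, 6] → maximin = 6
Column maximums: [7, 6] → minimax = 6
Saddle point exists! Game value = 6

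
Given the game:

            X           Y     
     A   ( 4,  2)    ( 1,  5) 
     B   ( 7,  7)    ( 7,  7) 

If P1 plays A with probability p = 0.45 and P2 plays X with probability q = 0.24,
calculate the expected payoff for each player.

E[P1] = 4.624, E[P2] = 5.776

Work:
E[P1] = p·q·π₁(A,X) + p·(1-q)·π₁(A,Y) + (1-p)·q·π₁(B,X) + (1-p)·(1-q)·π₁(B,Y)
= 0.45·0.24·4 + 0.45·0.76·1 + 0.55·0.24·7 + 0.55·0.76·7
= 4.624

E[P2] = 5.776 (similar calculation)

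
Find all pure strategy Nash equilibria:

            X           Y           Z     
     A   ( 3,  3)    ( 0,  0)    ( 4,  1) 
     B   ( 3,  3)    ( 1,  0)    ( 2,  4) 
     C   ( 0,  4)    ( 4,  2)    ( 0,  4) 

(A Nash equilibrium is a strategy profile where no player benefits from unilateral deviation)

Nash equilibrium: (A, X)

Work:
Best responses:
  P1 vs X: payoffs [3, 3, 0] → best response A/B (payoff 3)
  P1 vs Y: payoffs [0, 1, 4] → best response C (payoff 4)
  P1 vs Z: payoffs [4, 2, 0] → best response A (payoff 4)
  P2 vs A: payoffs [3, 0, 1] → best response X (payoff 3)
  P2 vs B: payoffs [3, 0, 4] → best response Z (payoff 4)
  P2 vs C: payoffs [4, 2, 4] → best response X/Z (payoff 4)
Mutual best responses: (A,X) → Nash equilibria.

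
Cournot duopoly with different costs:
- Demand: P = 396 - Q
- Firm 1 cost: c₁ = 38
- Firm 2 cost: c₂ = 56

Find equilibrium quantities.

q₁* = 125.33, q₂* = 107.33

Work:
Reaction: q₁ = (396 - 38 - q₂)/2
Reaction: q₂ = (396 - 56 - q₁)/2
Solve simultaneously:
q₁* = (396 - 2×38 + 56)/3 = 125.33
q₂* = (396 - 2×56 + 38)/3 = 107.33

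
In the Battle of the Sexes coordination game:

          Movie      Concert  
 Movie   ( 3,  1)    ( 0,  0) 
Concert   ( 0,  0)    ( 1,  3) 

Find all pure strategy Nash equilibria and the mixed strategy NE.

Pure NE: (Movie, Movie) and (Concert, Concert); Mixed NE: p = 0.75, q = 0.25

Work:
Check pure NE:
(Movie, Movie): (3, 1) - no unilateral deviation beneficial
(Concert, Concert): (1, 3) - no unilateral deviation beneficial
Mixed NE: P1 plays Movie with p = 0.75, P2 plays Movie with q = 0.25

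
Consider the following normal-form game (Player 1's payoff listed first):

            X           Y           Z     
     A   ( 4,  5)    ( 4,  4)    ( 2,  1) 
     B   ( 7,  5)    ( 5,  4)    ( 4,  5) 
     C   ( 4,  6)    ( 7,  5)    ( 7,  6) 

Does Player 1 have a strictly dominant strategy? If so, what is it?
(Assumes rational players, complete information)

No strictly dominant strategy exists for Player 1

Work:
A strategy strictly dominates another if it gives a strictly higher payoff against every opponent action. Compare each pair of P1's strategies column-by-column:
  A vs B: [4 vs 7, 4 vs 5, 2 vs 4] → A does not strictly dominate B (column X: 4 ≤ 7)
  A vs C: [4 vs 4, 4 vs 7, 2 vs 7] → A does not strictly dominate C (column X: 4 ≤ 4)
  B vs A: [7 vs 4, 5 vs 4, 4 vs 2] → B strictly dominates A
  B vs C: [7 vs 4, 5 vs 7, 4 vs 7] → B does not strictly dominate C (column Y: 5 ≤ 7)
  C vs A: [4 vs 4, 7 vs 4, 7 vs 2] → C does not strictly dominate A (column X: 4 ≤ 4)
  C vs B: [4 vs 7, 7 vs 5, 7 vs 4] → C does not strictly dominate B (column X: 4 ≤ 7)
No single strategy strictly dominates all others → no strictly dominant strategy.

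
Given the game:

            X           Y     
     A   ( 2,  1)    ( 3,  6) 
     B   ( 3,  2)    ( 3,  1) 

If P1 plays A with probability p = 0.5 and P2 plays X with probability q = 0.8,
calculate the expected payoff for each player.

E[P1] = 2.6, E[P2] = 1.9

Work:
E[P1] = p·q·π₁(A,X) + p·(1-q)·π₁(A,Y) + (1-p)·q·π₁(B,X) + (1-p)·(1-q)·π₁(B,Y)
= 0.5·0.8·2 + 0.5·0.2·3 + 0.5·0.8·3 + 0.5·0.2·3
= 2.6

E[P2] = 1.9 (similar calculation)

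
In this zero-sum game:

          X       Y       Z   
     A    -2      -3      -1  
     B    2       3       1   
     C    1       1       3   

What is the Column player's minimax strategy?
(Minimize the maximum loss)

Column should play X, value = 2

Work:
Column player minimizes Row's maximum payoff:
Column X: max payoff to Row = 2
Column Y: max payoff to Row = 3
Column Z: max payoff to Row = 3
Minimum is 2, achieved by column X.
Minimax strategy: X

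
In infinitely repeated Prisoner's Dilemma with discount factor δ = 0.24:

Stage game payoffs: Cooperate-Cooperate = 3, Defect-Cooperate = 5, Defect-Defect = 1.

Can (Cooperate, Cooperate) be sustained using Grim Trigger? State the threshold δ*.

δ* = 0.5; since δ = 0.24 < 0.5, cooperation cannot be sustained

Work:
For Grim Trigger:
Cooperate forever: 3/(1-δ)
Defect then punished: 5 + 1·δ/(1-δ)
Need: 3/(1-δ) ≥ 5 + 1·δ/(1-δ)
Solving: δ ≥ (T-R)/(T-P) = (5-3)/(5-1) = 0.5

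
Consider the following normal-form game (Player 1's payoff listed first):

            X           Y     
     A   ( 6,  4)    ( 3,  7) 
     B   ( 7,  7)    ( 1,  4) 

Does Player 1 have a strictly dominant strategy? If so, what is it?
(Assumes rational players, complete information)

No strictly dominant strategy exists for Player 1

Work:
A strategy strictly dominates another if it gives a strictly higher payoff against every opponent action. Compare each pair of P1's strategies column-by-column:
  A vs B: [6 vs 7, 3 vs 1] → A does not strictly dominate B (column X: 6 ≤ 7)
  B vs A: [7 vs 6, 1 vs 3] → B does not strictly dominate A (column Y: 1 ≤ 3)
No single strategy strictly dominates all others → no strictly dominant strategy.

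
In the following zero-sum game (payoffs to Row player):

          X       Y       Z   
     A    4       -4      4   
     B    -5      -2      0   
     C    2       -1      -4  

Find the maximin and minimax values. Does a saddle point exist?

Maximin = -4, Minimax = -1, Saddle: False

Work:
Row minimums: [-4, -5, -4] → maximin = -4
Column maximums: [4, -1, 4] → minimax = -1
No saddle point (maximin ≠ minimax). Mixed strategy needed.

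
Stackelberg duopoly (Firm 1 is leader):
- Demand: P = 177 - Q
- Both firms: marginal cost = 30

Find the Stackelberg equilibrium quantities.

q₁* (leader) = 73.5, q₂* (follower) = 36.75

Work:
Follower's reaction: q₂ = (a - c - q₁)/2
Leader substitutes: π₁ = q₁·(a - q₁ - (a-c-q₁)/2 - c)
FOC: q₁* = (177 - 30)/2 = 73.50
Then: q₂* = (177 - 30 - 73.5)/2 = 36.75
Leader has first-mover advantage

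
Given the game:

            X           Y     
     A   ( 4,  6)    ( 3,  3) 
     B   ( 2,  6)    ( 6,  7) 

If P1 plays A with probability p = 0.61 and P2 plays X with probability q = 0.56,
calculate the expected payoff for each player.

E[P1] = 3.638, E[P2] = 5.3664

Work:
E[P1] = p·q·π₁(A,X) + p·(1-q)·π₁(A,Y) + (1-p)·q·π₁(B,X) + (1-p)·(1-q)·π₁(B,Y)
= 0.61·0.56·4 + 0.61·0.44·3 + 0.39·0.56·2 + 0.39·0.44·6
= 3.638

E[P2] = 5.3664 (similar calculation)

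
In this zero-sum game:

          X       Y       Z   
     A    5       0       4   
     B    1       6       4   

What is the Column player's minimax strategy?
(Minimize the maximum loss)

Column should play Z, value = 4

Work:
Column player minimizes Row's maximum payoff:
Column X: max payoff to Row = 5
Column Y: max payoff to Row = 6
Column Z: max payoff to Row = 4
Minimum is 4, achieved by column Z.
Minimax strategy: Z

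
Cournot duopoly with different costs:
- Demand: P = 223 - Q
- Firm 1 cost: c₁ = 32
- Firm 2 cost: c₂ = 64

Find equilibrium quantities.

q₁* = 74.33, q₂* = 42.33

Work:
Reaction: q₁ = (223 - 32 - q₂)/2
Reaction: q₂ = (223 - 64 - q₁)/2
Solve simultaneously:
q₁* = (223 - 2×32 + 64)/3 = 74.33
q₂* = (223 - 2×64 + 32)/3 = 42.33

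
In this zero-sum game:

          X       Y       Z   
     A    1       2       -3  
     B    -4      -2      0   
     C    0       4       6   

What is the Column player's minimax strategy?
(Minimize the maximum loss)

Column should play X, value = 1

Work:
Column player minimizes Row's maximum payoff:
Column X: max payoff to Row = 1
Column Y: max payoff to Row = 4
Column Z: max payoff to Row = 6
Minimum is 1, achieved by column X.
Minimax strategy: X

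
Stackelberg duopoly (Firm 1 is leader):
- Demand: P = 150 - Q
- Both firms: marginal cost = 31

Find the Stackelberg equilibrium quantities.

q₁* (leader) = 59.5, q₂* (follower) = 29.75

Work:
Follower's reaction: q₂ = (a - c - q₁)/2
Leader substitutes: π₁ = q₁·(a - q₁ - (a-c-q₁)/2 - c)
FOC: q₁* = (150 - 31)/2 = 59.50
Then: q₂* = (150 - 31 - 59.5)/2 = 29.75
Leader has first-mover advantage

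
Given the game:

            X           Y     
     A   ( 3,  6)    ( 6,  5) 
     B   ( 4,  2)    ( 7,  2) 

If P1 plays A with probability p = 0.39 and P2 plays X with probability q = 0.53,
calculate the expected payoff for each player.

E[P1] = 5.02, E[P2] = 3.3767

Work:
E[P1] = p·q·π₁(A,X) + p·(1-q)·π₁(A,Y) + (1-p)·q·π₁(B,X) + (1-p)·(1-q)·π₁(B,Y)
= 0.39·0.53·3 + 0.39·0.47·6 + 0.61·0.53·4 + 0.61·0.47·7
= 5.02

E[P2] = 3.3767 (similar calculation)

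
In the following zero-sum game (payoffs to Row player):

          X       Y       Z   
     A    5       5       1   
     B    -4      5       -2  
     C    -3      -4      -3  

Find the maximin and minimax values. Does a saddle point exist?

Maximin = 1, Minimax = 1, Saddle: True

Work:
Row minimums: [1, -4, -4] → maximin = 1
Column maximums: [5, 5, 1] → minimax = 1
Saddle point exists! Game value = 1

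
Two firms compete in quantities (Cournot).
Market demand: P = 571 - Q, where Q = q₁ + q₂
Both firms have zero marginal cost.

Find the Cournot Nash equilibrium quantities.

q₁* = q₂* = 190.33; P* = 190.33

Work:
Profit: π_i = P·q_i = (a - q_i - q_j)·q_i
FOC: ∂π_i/∂q_i = a - 2q_i - q_j = 0
Reaction function: q_i = (571 - q_j)/2
Symmetry: q* = 571/3 = 190.33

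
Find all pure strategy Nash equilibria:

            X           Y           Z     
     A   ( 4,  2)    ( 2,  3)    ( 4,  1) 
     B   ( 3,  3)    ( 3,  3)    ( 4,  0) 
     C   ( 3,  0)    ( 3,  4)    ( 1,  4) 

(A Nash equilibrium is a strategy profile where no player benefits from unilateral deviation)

Nash equilibrium: (B, Y), (C, Y)

Work:
Best responses:
  P1 vs X: payoffs [4, 3, 3] → best response A (payoff 4)
  P1 vs Y: payoffs [2, 3, 3] → best response B/C (payoff 3)
  P1 vs Z: payoffs [4, 4, 1] → best response A/B (payoff 4)
  P2 vs A: payoffs [2, 3, 1] → best response Y (payoff 3)
  P2 vs B: payoffs [3, 3, 0] → best response X/Y (payoff 3)
  P2 vs C: payoffs [0, 4, 4] → best response Y/Z (payoff 4)
Mutual best responses: (B,Y), (C,Y) → Nash equilibria.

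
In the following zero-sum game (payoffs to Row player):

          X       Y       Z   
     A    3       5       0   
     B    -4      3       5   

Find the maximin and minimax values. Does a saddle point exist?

Maximin = 0, Minimax = 3, Saddle: False

Work:
Row minimums: [0, -4] → maximin = 0
Column maximums: [3, 5, 5] → minimax = 3
No saddle point (maximin ≠ minimax). Mixed strategy needed.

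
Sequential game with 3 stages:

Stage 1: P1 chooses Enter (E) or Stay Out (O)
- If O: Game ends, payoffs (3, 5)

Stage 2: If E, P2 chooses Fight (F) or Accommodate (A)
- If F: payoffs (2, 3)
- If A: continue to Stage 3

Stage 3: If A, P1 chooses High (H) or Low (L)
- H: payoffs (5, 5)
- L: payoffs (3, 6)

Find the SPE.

SPE: (E, A, H); Outcome (5, 5)

Work:
Stage 3: P1 chooses H (5 vs 3)
Stage 2: P2: F->3, A->5 (anticipating H). Choose A
Stage 1: P1: O->3, E->5 (anticipating A, H). Choose E
SPE path: E -> A -> H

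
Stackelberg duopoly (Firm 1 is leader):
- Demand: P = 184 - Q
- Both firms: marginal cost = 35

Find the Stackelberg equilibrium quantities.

q₁* (leader) = 74.5, q₂* (follower) = 37.25

Work:
Follower's reaction: q₂ = (a - c - q₁)/2
Leader substitutes: π₁ = q₁·(a - q₁ - (a-c-q₁)/2 - c)
FOC: q₁* = (184 - 35)/2 = 74.50
Then: q₂* = (184 - 35 - 74.5)/2 = 37.25
Leader has first-mover advantage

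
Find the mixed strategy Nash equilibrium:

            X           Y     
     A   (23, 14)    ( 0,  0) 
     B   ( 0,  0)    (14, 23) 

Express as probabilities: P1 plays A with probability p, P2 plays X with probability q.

p = 0.6216, q = 0.3784

Work:
Find probabilities that make opponent indifferent:
P2 chooses q to make P1 indifferent between A and B
P1 chooses p to make P2 indifferent between X and Y
Mixed NE: P1 plays (A: 0.6216, B: 0.3784), P2 plays (X: 0.3784, Y: 0.6216)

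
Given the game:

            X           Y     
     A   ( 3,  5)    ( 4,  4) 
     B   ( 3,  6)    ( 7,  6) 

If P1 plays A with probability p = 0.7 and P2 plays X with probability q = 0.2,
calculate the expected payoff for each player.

E[P1] = 4.52, E[P2] = 4.74

Work:
E[P1] = p·q·π₁(A,X) + p·(1-q)·π₁(A,Y) + (1-p)·q·π₁(B,X) + (1-p)·(1-q)·π₁(B,Y)
= 0.7·0.2·3 + 0.7·0.8·4 + 0.3·0.2·3 + 0.3·0.8·7
= 4.52

E[P2] = 4.74 (similar calculation)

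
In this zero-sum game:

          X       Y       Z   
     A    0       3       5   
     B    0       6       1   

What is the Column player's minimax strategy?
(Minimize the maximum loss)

Column should play X, value = 0

Work:
Column player minimizes Row's maximum payoff:
Column X: max payoff to Row = 0
Column Y: max payoff to Row = 6
Column Z: max payoff to Row = 5
Minimum is 0, achieved by column X.
Minimax strategy: X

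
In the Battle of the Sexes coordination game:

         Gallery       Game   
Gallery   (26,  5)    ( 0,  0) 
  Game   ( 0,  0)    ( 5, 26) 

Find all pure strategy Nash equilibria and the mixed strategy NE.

Pure NE: (Gallery, Gallery) and (Game, Game); Mixed NE: p = 0.8387, q = 0.1613

Work:
Check pure NE:
(Gallery, Gallery): (26, 5) - no unilateral deviation beneficial
(Game, Game): (5, 26) - no unilateral deviation beneficial
Mixed NE: P1 plays Gallery with p = 0.8387, P2 plays Gallery with q = 0.1613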